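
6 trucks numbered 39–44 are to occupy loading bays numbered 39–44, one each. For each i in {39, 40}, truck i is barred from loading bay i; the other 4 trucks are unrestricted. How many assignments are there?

Let Aᵢ (for i ∈ {39, 40}) be the placements that put truck i in its forbidden loading bay. Any j of these fix j positions, leaving (6−j)! ways to fill the rest, and there are C(2,j) ways to pick which j.
By inclusion–exclusion, the number of valid placements is Σ_{j=0}^{2} (−1)^j C(2,j)·(6−j)!.
Computing: 720 − 240 + 24 = 504.

504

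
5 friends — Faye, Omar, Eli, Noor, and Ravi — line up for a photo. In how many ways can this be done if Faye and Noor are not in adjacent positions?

Of the 5! = 120 arrangements, those with Faye and Noor adjacent number 2 × 4! = 48 (treat the pair as a block with 2 internal orders).
So 120 − 48 = 72 arrangements keep them apart.

72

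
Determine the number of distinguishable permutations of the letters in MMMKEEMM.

Letter multiplicities in MMMKEEMM: E×2, K×1, M×5.
The number of distinct arrangements is 8!/(5!·2!) = 40320/240 = 168.

168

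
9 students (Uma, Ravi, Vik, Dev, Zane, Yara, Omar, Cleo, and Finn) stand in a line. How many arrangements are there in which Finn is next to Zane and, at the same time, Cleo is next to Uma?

Treat {Finn,Zane} as one block (2 orders) and {Cleo,Uma} as another (2 orders).
That leaves 7 units to arrange: 2 × 2 × 7! = 4 × 5040 = 20160.

20160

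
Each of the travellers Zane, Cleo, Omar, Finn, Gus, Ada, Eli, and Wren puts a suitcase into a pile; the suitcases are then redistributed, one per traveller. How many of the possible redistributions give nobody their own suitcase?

14833

This is the derangement count D_8: permutations of 8 items with no fixed point.
By inclusion–exclusion this is Σ_{j=0}^{8} (−1)^j C(8,j)·(8−j)!.
Computing: 40320 − 40320 + 20160 − 6720 + 1680 − 336 + 56 − 8 + 1 = 14833.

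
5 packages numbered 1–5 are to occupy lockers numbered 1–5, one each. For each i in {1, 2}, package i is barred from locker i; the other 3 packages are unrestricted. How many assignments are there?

78

Let Aᵢ (for i ∈ {1, 2}) be the placements that put package i in its forbidden locker. Any j of these fix j positions, leaving (5−j)! ways to fill the rest, and there are C(2,j) ways to pick which j.
By inclusion–exclusion, the number of valid placements is Σ_{j=0}^{2} (−1)^j C(2,j)·(5−j)!.
Computing: 120 − 48 + 6 = 78.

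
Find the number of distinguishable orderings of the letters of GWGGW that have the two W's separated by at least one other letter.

There are 5!/(3!·2!) = 10 arrangements of GWGGW in total.
If the two W's are adjacent, glue them into one block, leaving 4 items to arrange: (4)!/(3!) = 4 ways.
Hence 10 − 4 = 6.

6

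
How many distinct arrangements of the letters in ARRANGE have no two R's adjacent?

There are 7!/(2!·2!) = 1260 arrangements of ARRANGE in total.
If the two R's are adjacent, glue them into one block, leaving 6 items to arrange: (6)!/(2!) = 360 ways.
Subtracting, 1260 − 360 = 900 arrangements keep the R's apart.

900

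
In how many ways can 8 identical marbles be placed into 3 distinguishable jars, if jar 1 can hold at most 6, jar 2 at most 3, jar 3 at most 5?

Without the upper bounds there are C(10,2) = 45 ways to split 8 among 3 jars.
Subtract solutions that violate a single cap (substitute x_i' = x_i − (cap_i+1)): x_1 ≥ 7 gives C(3,2) = 3; x_2 ≥ 4 gives C(6,2) = 15; x_3 ≥ 6 gives C(4,2) = 6. Together 24.
No two caps can be exceeded simultaneously, so the pair terms are all 0.
By inclusion–exclusion the count is 45 − 24 + 0 = 21.

21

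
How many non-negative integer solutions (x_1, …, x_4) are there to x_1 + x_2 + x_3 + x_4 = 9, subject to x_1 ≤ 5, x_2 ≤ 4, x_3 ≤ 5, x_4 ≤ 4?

Without the upper bounds there are C(12,3) = 220 ways to split 9 among 4 variables.
Subtract solutions that violate a single cap (substitute x_i' = x_i − (cap_i+1)): x_1 ≥ 6 gives C(6,3) = 20; x_2 ≥ 5 gives C(7,3) = 35; x_3 ≥ 6 gives C(6,3) = 20; x_4 ≥ 5 gives C(7,3) = 35. Together 110.
No two caps can be exceeded simultaneously, so the pair terms are all 0.
By inclusion–exclusion the count is 220 − 110 + 0 = 110.

110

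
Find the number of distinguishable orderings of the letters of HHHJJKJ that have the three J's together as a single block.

20

Treat the 3 copies of J as a single block. The multiset to arrange is then {JJJ, H, H, H, K}, 5 items in all.
That gives (5)!/(3!) = 20 arrangements.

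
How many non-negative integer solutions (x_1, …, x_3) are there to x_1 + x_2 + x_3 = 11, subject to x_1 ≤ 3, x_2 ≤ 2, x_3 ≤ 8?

By stars and bars, unrestricted non-negative solutions to x_1+…+x_3 = 11 number C(11+2,2) = 78.
Subtract solutions that violate a single cap (substitute x_i' = x_i − (cap_i+1)): x_1 ≥ 4 gives C(9,2) = 36; x_2 ≥ 3 gives C(10,2) = 45; x_3 ≥ 9 gives C(4,2) = 6. Together 87.
Add back pairs where two caps are both exceeded: 15 + 0 + 0 = 15.
By inclusion–exclusion the count is 78 − 87 + 15 = 6.

6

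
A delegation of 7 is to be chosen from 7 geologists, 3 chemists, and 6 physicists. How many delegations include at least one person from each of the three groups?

9569

Unrestricted: C(16,7) = 11440 ways to pick any 7 of the 16.
Selections missing a whole group: no geologists → C(9,7) = 36; no chemists → C(13,7) = 1716; no physicists → C(10,7) = 120.
Add back selections omitting two groups (i.e. drawn from a single group): C(7,7) + C(3,7) + C(6,7) = 1.
By inclusion–exclusion: 11440 − 1872 + 1 = 9569.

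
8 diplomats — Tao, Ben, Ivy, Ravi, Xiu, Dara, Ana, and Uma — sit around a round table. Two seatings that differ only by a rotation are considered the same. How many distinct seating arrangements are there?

Seat Tao anywhere (absorbing the rotational symmetry), then permute the other 7: (7)! = 5040.

5040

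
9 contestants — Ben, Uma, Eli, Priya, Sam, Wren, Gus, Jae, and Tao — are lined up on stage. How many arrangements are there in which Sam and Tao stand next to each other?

Place the 7 others and the Sam-Tao pair as 8 objects in a line; the pair has 2 internal arrangements.
That gives 2 × 8! = 2 × 40320 = 80640.

80640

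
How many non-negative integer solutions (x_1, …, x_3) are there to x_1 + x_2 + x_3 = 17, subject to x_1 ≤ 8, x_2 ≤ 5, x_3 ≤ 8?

15

Without the upper bounds there are C(19,2) = 171 ways to split 17 among 3 variables.
Subtract solutions that violate a single cap (substitute x_i' = x_i − (cap_i+1)): x_1 ≥ 9 gives C(10,2) = 45; x_2 ≥ 6 gives C(13,2) = 78; x_3 ≥ 9 gives C(10,2) = 45. Together 168.
Add back pairs where two caps are both exceeded: 6 + 0 + 6 = 12.
By inclusion–exclusion the count is 171 − 168 + 12 = 15.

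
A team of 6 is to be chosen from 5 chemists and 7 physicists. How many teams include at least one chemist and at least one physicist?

917

Unrestricted: C(12,6) = 924 ways to pick any 6 of the 12.
Subtract selections that omit an entire group: no chemists → C(7,6) = 7; no physicists → C(5,6) = 0.
Both groups omitted at once is impossible, so 924 − 7 = 917.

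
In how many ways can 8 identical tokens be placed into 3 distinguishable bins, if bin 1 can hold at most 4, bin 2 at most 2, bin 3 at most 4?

6

By stars and bars, unrestricted non-negative solutions to x_1+…+x_3 = 8 number C(8+2,2) = 45.
Subtract solutions that violate a single cap (substitute x_i' = x_i − (cap_i+1)): x_1 ≥ 5 gives C(5,2) = 10; x_2 ≥ 3 gives C(7,2) = 21; x_3 ≥ 5 gives C(5,2) = 10. Together 41.
Add back pairs where two caps are both exceeded: 1 + 0 + 1 = 2.
By inclusion–exclusion the count is 45 − 41 + 2 = 6.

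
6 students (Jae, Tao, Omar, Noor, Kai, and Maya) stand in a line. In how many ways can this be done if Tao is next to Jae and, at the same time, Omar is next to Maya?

96

Treat {Tao,Jae} as one block (2 orders) and {Omar,Maya} as another (2 orders).
That leaves 4 units to arrange: 2 × 2 × 4! = 4 × 24 = 96.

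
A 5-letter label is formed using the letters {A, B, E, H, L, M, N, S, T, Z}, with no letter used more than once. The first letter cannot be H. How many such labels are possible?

The first letter has 10−1 = 9 choices (anything except H).
The remaining 4 letters are filled from the other 9 symbols without repetition: 9 × 8 × 7 × 6 = 3024.
Total: 9 × 3024 = 27216.

27216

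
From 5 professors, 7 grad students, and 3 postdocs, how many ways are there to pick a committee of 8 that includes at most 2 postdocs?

Split by how many postdocs are chosen (0 through 2).
Sum: C(3,0)·C(12,8) + C(3,1)·C(12,7) + C(3,2)·C(12,6) = 495 + 2376 + 2772 = 5643.

5643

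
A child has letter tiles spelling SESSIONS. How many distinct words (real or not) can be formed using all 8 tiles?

Letter multiplicities in SESSIONS: E×1, I×1, N×1, O×1, S×4.
The number of distinct arrangements is 8!/(4!) = 40320/24 = 1680.

1680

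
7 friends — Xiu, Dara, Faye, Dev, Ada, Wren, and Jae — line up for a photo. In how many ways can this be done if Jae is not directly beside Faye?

Of the 7! = 5040 arrangements, those with Jae and Faye adjacent number 2 × 6! = 1440 (treat the pair as a block with 2 internal orders).
Complementary counting: 5040 − 1440 = 3600.

3600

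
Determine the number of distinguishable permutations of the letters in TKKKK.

The 5 letters of TKKKK have repeats: K appearing 4 times.
So there are 5! / (4!) = 5 distinguishable arrangements.

5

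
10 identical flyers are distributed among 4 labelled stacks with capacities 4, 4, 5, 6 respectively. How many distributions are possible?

120

Without the upper bounds there are C(13,3) = 286 ways to split 10 among 4 stacks.
Subtract solutions that violate a single cap (substitute x_i' = x_i − (cap_i+1)): x_1 ≥ 5 gives C(8,3) = 56; x_2 ≥ 5 gives C(8,3) = 56; x_3 ≥ 6 gives C(7,3) = 35; x_4 ≥ 7 gives C(6,3) = 20. Together 167.
Add back pairs where two caps are both exceeded: 1 + 0 + 0 + 0 + 0 + 0 = 1.
By inclusion–exclusion the count is 286 − 167 + 1 = 120.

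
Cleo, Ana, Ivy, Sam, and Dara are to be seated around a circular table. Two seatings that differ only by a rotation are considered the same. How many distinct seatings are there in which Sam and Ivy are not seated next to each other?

12

All circular seatings of 5 people number (4)! = 24.
Seatings with Sam beside Ivy: treat them as a block with 2 internal orders, giving 2 × (3)! = 12.
Subtracting, 24 − 12 = 12.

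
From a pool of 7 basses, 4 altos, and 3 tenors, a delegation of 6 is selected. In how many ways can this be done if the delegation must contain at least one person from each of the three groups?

Unrestricted: C(14,6) = 3003 ways to pick any 6 of the 14.
Selections missing a whole group: no basses → C(7,6) = 7; no altos → C(10,6) = 210; no tenors → C(11,6) = 462.
Add back selections omitting two groups (i.e. drawn from a single group): C(7,6) + C(4,6) + C(3,6) = 7.
By inclusion–exclusion: 3003 − 679 + 7 = 2331.

2331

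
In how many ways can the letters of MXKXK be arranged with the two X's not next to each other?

18

Total arrangements of MXKXK: 5!/(2!·2!) = 30.
If the two X's are adjacent, glue them into one block, leaving 4 items to arrange: (4)!/(2!) = 12 ways.
Subtracting, 30 − 12 = 18 arrangements keep the X's apart.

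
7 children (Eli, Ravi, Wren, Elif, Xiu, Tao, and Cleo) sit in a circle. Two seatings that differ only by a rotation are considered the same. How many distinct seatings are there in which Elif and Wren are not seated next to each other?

480

Without the restriction there are (6)! = 720 seatings.
Seatings with Elif beside Wren: treat them as a block with 2 internal orders, giving 2 × (5)! = 240.
Subtracting, 720 − 240 = 480.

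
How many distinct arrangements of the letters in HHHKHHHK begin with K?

With the first slot taken by K, it remains to arrange the other 7 letters (HHHHHHK).
Those 7 letters have H appearing 6 times, giving (7)!/(6!) = 7.

7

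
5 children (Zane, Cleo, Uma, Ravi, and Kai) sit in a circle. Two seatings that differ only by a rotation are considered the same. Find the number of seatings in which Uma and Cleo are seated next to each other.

Glue Uma and Cleo into a block (2 internal orders). Seating 4 units around a circle gives (3)! arrangements.
So 2 × (3)! = 2 × 6 = 12.

12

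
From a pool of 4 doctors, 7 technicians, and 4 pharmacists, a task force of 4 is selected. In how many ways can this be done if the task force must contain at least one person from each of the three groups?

Total 4-person selections from all 15: C(15,4) = 1365.
Subtract selections that omit an entire group: no doctors → C(11,4) = 330; no technicians → C(8,4) = 70; no pharmacists → C(11,4) = 330.
Add back selections omitting two groups (i.e. drawn from a single group): C(4,4) + C(7,4) + C(4,4) = 37.
By inclusion–exclusion: 1365 − 730 + 37 = 672.

672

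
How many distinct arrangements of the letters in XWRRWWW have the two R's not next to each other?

There are 7!/(4!·2!) = 105 arrangements of XWRRWWW in total.
Arrangements with the R's together: treat RR as one letter, giving (6)!/(4!) = 30.
Hence 105 − 30 = 75.

75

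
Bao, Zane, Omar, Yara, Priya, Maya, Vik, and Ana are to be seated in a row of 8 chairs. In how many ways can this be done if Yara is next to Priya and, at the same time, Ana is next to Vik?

2880

Treat {Yara,Priya} as one block (2 orders) and {Ana,Vik} as another (2 orders).
That leaves 6 units to arrange: 2 × 2 × 6! = 4 × 720 = 2880.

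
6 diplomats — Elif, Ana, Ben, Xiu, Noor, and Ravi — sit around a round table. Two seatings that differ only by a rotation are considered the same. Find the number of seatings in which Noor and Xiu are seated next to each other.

Glue Noor and Xiu into a block (2 internal orders). Seating 5 units around a circle gives (4)! arrangements.
So 2 × (4)! = 2 × 24 = 48.

48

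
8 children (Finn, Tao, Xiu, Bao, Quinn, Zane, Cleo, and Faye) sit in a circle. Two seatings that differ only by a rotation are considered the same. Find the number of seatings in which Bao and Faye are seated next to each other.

Glue Bao and Faye into a block (2 internal orders). Seating 7 units around a circle gives (6)! arrangements.
So 2 × (6)! = 2 × 720 = 1440.

1440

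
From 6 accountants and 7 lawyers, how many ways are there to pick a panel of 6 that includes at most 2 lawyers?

358

Split by how many lawyers are chosen (0 through 2).
Sum: C(7,0)·C(6,6) + C(7,1)·C(6,5) + C(7,2)·C(6,4) = 1 + 42 + 315 = 358.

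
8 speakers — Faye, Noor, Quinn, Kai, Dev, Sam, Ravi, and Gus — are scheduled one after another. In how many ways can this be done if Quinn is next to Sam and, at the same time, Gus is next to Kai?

Treat {Quinn,Sam} as one block (2 orders) and {Gus,Kai} as another (2 orders).
That leaves 6 units to arrange: 2 × 2 × 6! = 4 × 720 = 2880.

2880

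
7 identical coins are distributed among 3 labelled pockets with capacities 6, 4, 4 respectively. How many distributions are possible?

Ignoring the caps, the number of non-negative solutions to x_1+…+x_3 = 7 is C(9,2) = 36.
Subtract solutions that violate a single cap (substitute x_i' = x_i − (cap_i+1)): x_1 ≥ 7 gives C(2,2) = 1; x_2 ≥ 5 gives C(4,2) = 6; x_3 ≥ 5 gives C(4,2) = 6. Together 13.
No two caps can be exceeded simultaneously, so the pair terms are all 0.
By inclusion–exclusion the count is 36 − 13 + 0 = 23.

23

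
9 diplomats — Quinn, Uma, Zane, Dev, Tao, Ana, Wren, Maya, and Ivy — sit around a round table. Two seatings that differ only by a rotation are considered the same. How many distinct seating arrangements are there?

40320

Fix one person's seat to break rotational symmetry; the remaining 8 people can be arranged in (8)! = 40320 ways.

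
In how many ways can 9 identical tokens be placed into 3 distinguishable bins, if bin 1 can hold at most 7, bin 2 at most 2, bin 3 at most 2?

Ignoring the caps, the number of non-negative solutions to x_1+…+x_3 = 9 is C(11,2) = 55.
Subtract solutions that violate a single cap (substitute x_i' = x_i − (cap_i+1)): x_1 ≥ 8 gives C(3,2) = 3; x_2 ≥ 3 gives C(8,2) = 28; x_3 ≥ 3 gives C(8,2) = 28. Together 59.
Add back pairs where two caps are both exceeded: 0 + 0 + 10 = 10.
By inclusion–exclusion the count is 55 − 59 + 10 = 6.

6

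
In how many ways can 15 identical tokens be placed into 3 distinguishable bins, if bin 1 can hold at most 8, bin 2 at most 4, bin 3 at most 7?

15

Without the upper bounds there are C(17,2) = 136 ways to split 15 among 3 bins.
Subtract solutions that violate a single cap (substitute x_i' = x_i − (cap_i+1)): x_1 ≥ 9 gives C(8,2) = 28; x_2 ≥ 5 gives C(12,2) = 66; x_3 ≥ 8 gives C(9,2) = 36. Together 130.
Add back pairs where two caps are both exceeded: 3 + 0 + 6 = 9.
By inclusion–exclusion the count is 136 − 130 + 9 = 15.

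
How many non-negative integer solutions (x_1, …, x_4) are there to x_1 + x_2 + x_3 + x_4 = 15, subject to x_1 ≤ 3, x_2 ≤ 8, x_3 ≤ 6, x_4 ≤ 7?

149

Ignoring the caps, the number of non-negative solutions to x_1+…+x_4 = 15 is C(18,3) = 816.
Subtract solutions that violate a single cap (substitute x_i' = x_i − (cap_i+1)): x_1 ≥ 4 gives C(14,3) = 364; x_2 ≥ 9 gives C(9,3) = 84; x_3 ≥ 7 gives C(11,3) = 165; x_4 ≥ 8 gives C(10,3) = 120. Together 733.
Add back pairs where two caps are both exceeded: 10 + 35 + 20 + 0 + 0 + 1 = 66.
By inclusion–exclusion the count is 816 − 733 + 66 = 149.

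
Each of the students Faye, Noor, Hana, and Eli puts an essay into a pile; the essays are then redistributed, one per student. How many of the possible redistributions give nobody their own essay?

Count assignments avoiding every fixed point. For any j of the 4 students fixed to their own essay, the other 4−j can be arranged in (4−j)! ways.
By inclusion–exclusion this is Σ_{j=0}^{4} (−1)^j C(4,j)·(4−j)!.
Computing: 24 − 24 + 12 − 4 + 1 = 9.

9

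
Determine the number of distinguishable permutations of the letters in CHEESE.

The 6 letters of CHEESE have repeats: E appearing 3 times.
Dividing 6! = 720 by 3! = 6 for the repeated letters gives 120.

120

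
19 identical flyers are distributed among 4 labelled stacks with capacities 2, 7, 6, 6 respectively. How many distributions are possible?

10

Without the upper bounds there are C(22,3) = 1540 ways to split 19 among 4 stacks.
Subtract solutions that violate a single cap (substitute x_i' = x_i − (cap_i+1)): x_1 ≥ 3 gives C(19,3) = 969; x_2 ≥ 8 gives C(14,3) = 364; x_3 ≥ 7 gives C(15,3) = 455; x_4 ≥ 7 gives C(15,3) = 455. Together 2243.
Add back pairs where two caps are both exceeded: 165 + 220 + 220 + 35 + 35 + 56 = 731.
Subtract triples: 4 + 4 + 10 + 0 = 18.
By inclusion–exclusion the count is 1540 − 2243 + 731 − 18 = 10.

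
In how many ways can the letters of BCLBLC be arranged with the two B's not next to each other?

60

Total arrangements of BCLBLC: 6!/(2!·2!·2!) = 90.
If the two B's are adjacent, glue them into one block, leaving 5 items to arrange: (5)!/(2!·2!) = 30 ways.
Subtracting, 90 − 30 = 60 arrangements keep the B's apart.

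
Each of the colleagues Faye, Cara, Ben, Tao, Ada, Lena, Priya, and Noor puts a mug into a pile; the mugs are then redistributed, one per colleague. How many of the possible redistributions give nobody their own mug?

Let Aᵢ be the assignments in which colleague i gets their own mug. We want the size of the complement of A₁∪…∪A_8.
By inclusion–exclusion this is Σ_{j=0}^{8} (−1)^j C(8,j)·(8−j)!.
Computing: 40320 − 40320 + 20160 − 6720 + 1680 − 336 + 56 − 8 + 1 = 14833.

14833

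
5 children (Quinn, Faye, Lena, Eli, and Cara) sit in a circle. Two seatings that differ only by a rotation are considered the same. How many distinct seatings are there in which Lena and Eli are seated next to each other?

12

Treat {Lena, Eli} as one unit (2 internal orders) and seat the resulting 4 units around the table: (3)! circular arrangements.
So 2 × (3)! = 2 × 6 = 12.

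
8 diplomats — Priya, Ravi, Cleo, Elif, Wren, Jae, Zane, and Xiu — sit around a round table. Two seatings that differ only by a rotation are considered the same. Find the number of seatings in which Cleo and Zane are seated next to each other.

Treat {Cleo, Zane} as one unit (2 internal orders) and seat the resulting 7 units around the table: (6)! circular arrangements.
So 2 × (6)! = 2 × 720 = 1440.

1440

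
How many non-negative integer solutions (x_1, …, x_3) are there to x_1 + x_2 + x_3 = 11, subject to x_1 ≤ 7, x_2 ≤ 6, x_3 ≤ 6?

38

By stars and bars, unrestricted non-negative solutions to x_1+…+x_3 = 11 number C(11+2,2) = 78.
Subtract solutions that violate a single cap (substitute x_i' = x_i − (cap_i+1)): x_1 ≥ 8 gives C(5,2) = 10; x_2 ≥ 7 gives C(6,2) = 15; x_3 ≥ 7 gives C(6,2) = 15. Together 40.
No two caps can be exceeded simultaneously, so the pair terms are all 0.
By inclusion–exclusion the count is 78 − 40 + 0 = 38.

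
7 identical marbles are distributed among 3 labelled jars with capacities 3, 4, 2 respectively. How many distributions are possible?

6

Ignoring the caps, the number of non-negative solutions to x_1+…+x_3 = 7 is C(9,2) = 36.
Subtract solutions that violate a single cap (substitute x_i' = x_i − (cap_i+1)): x_1 ≥ 4 gives C(5,2) = 10; x_2 ≥ 5 gives C(4,2) = 6; x_3 ≥ 3 gives C(6,2) = 15. Together 31.
Add back pairs where two caps are both exceeded: 0 + 1 + 0 = 1.
By inclusion–exclusion the count is 36 − 31 + 1 = 6.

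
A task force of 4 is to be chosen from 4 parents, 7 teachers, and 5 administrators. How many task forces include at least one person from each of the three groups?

910

Total 4-person selections from all 16: C(16,4) = 1820.
Subtract selections that omit an entire group: no parents → C(12,4) = 495; no teachers → C(9,4) = 126; no administrators → C(11,4) = 330.
Add back selections omitting two groups (i.e. drawn from a single group): C(4,4) + C(7,4) + C(5,4) = 41.
By inclusion–exclusion: 1820 − 951 + 41 = 910.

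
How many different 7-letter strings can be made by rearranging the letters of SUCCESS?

Letter multiplicities in SUCCESS: C×2, E×1, S×3, U×1.
Dividing 7! = 5040 by 3!·2! = 12 for the repeated letters gives 420.

420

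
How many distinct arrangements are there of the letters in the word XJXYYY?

Letter multiplicities in XJXYYY: J×1, X×2, Y×3.
So there are 6! / (3!·2!) = 60 distinguishable arrangements.

60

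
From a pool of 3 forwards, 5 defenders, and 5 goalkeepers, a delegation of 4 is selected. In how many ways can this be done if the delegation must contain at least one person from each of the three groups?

Unrestricted: C(13,4) = 715 ways to pick any 4 of the 13.
Selections missing a whole group: no forwards → C(10,4) = 210; no defenders → C(8,4) = 70; no goalkeepers → C(8,4) = 70.
Add back selections omitting two groups (i.e. drawn from a single group): C(3,4) + C(5,4) + C(5,4) = 10.
By inclusion–exclusion: 715 − 350 + 10 = 375.

375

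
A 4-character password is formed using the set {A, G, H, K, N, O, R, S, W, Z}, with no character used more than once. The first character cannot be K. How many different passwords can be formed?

4536

The first character has 10−1 = 9 choices (anything except K).
The remaining 3 characters are filled from the other 9 symbols without repetition: 9 × 8 × 7 = 504.
Total: 9 × 504 = 4536.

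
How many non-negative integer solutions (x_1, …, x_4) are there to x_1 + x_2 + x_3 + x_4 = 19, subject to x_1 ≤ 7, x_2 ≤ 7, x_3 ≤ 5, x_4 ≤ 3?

By stars and bars, unrestricted non-negative solutions to x_1+…+x_4 = 19 number C(19+3,3) = 1540.
Subtract solutions that violate a single cap (substitute x_i' = x_i − (cap_i+1)): x_1 ≥ 8 gives C(14,3) = 364; x_2 ≥ 8 gives C(14,3) = 364; x_3 ≥ 6 gives C(16,3) = 560; x_4 ≥ 4 gives C(18,3) = 816. Together 2104.
Add back pairs where two caps are both exceeded: 20 + 56 + 120 + 56 + 120 + 220 = 592.
Subtract triples: 0 + 0 + 4 + 4 = 8.
By inclusion–exclusion the count is 1540 − 2104 + 592 − 8 = 20.

20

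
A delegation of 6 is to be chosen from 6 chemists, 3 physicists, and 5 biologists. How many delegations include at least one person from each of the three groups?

Total 6-person selections from all 14: C(14,6) = 3003.
Selections missing a whole group: no chemists → C(8,6) = 28; no physicists → C(11,6) = 462; no biologists → C(9,6) = 84.
Add back selections omitting two groups (i.e. drawn from a single group): C(6,6) + C(3,6) + C(5,6) = 1.
By inclusion–exclusion: 3003 − 574 + 1 = 2430.

2430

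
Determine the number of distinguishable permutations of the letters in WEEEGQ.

The 6 letters of WEEEGQ have repeats: E appearing 3 times.
So there are 6! / (3!) = 120 distinguishable arrangements.

120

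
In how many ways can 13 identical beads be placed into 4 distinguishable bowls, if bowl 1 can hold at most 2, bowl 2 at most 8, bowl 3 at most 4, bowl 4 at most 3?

Ignoring the caps, the number of non-negative solutions to x_1+…+x_4 = 13 is C(16,3) = 560.
Subtract solutions that violate a single cap (substitute x_i' = x_i − (cap_i+1)): x_1 ≥ 3 gives C(13,3) = 286; x_2 ≥ 9 gives C(7,3) = 35; x_3 ≥ 5 gives C(11,3) = 165; x_4 ≥ 4 gives C(12,3) = 220. Together 706.
Add back pairs where two caps are both exceeded: 4 + 56 + 84 + 0 + 1 + 35 = 180.
Subtract triples: 0 + 0 + 4 + 0 = 4.
By inclusion–exclusion the count is 560 − 706 + 180 − 4 = 30.

30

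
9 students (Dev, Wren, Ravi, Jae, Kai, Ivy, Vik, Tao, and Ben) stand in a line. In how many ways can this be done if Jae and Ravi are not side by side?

282240

There are 9! = 362880 arrangements in all. If Jae and Ravi are adjacent, merging them into one block gives 2·(8)! = 80640 arrangements.
Complementary counting: 362880 − 80640 = 282240.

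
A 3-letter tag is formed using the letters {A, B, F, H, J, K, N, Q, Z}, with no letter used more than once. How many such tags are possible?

Choose and order 3 of the 9 symbols: the first letter has 9 options, the next 8, then 7.
9 × 8 × 7 = 504.

504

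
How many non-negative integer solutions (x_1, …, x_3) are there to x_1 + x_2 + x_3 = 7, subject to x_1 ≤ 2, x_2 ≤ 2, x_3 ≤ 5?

By stars and bars, unrestricted non-negative solutions to x_1+…+x_3 = 7 number C(7+2,2) = 36.
Subtract solutions that violate a single cap (substitute x_i' = x_i − (cap_i+1)): x_1 ≥ 3 gives C(6,2) = 15; x_2 ≥ 3 gives C(6,2) = 15; x_3 ≥ 6 gives C(3,2) = 3. Together 33.
Add back pairs where two caps are both exceeded: 3 + 0 + 0 = 3.
By inclusion–exclusion the count is 36 − 33 + 3 = 6.

6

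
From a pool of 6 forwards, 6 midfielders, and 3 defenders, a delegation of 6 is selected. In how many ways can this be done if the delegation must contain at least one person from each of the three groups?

3915

Unrestricted: C(15,6) = 5005 ways to pick any 6 of the 15.
Subtract selections that omit an entire group: no forwards → C(9,6) = 84; no midfielders → C(9,6) = 84; no defenders → C(12,6) = 924.
Add back selections omitting two groups (i.e. drawn from a single group): C(6,6) + C(6,6) + C(3,6) = 2.
By inclusion–exclusion: 5005 − 1092 + 2 = 3915.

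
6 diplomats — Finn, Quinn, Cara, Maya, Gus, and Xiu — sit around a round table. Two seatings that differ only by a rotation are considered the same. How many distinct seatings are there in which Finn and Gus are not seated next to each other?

72

Without the restriction there are (5)! = 120 seatings.
Those with Finn next to Gus: fuse the pair into one unit and seat 5 units around a circle — 2·(4)! = 48.
Subtracting, 120 − 48 = 72.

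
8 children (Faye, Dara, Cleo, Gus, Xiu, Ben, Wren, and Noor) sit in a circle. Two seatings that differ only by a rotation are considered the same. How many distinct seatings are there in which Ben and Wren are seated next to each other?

Treat {Ben, Wren} as one unit (2 internal orders) and seat the resulting 7 units around the table: (6)! circular arrangements.
So 2 × (6)! = 2 × 720 = 1440.

1440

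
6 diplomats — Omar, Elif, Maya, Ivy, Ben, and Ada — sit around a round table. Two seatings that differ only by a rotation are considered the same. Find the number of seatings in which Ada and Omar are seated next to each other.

Glue Ada and Omar into a block (2 internal orders). Seating 5 units around a circle gives (4)! arrangements.
So 2 × (4)! = 2 × 24 = 48.

48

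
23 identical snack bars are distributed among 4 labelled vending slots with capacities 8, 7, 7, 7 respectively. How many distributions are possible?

Ignoring the caps, the number of non-negative solutions to x_1+…+x_4 = 23 is C(26,3) = 2600.
Subtract solutions that violate a single cap (substitute x_i' = x_i − (cap_i+1)): x_1 ≥ 9 gives C(17,3) = 680; x_2 ≥ 8 gives C(18,3) = 816; x_3 ≥ 8 gives C(18,3) = 816; x_4 ≥ 8 gives C(18,3) = 816. Together 3128.
Add back pairs where two caps are both exceeded: 84 + 84 + 84 + 120 + 120 + 120 = 612.
By inclusion–exclusion the count is 2600 − 3128 + 612 = 84.

84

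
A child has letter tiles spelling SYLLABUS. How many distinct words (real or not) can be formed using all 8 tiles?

10080

SYLLABUS has 8 letters with L appearing twice and S appearing twice.
Dividing 8! = 40320 by 2!·2! = 4 for the repeated letters gives 10080.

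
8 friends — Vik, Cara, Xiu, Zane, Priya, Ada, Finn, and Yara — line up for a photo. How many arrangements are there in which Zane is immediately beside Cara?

10080

Treat {Zane, Cara} as a single unit. There are 7 units to order, and the pair itself can be ordered 2 ways.
That gives 2 × 7! = 2 × 5040 = 10080.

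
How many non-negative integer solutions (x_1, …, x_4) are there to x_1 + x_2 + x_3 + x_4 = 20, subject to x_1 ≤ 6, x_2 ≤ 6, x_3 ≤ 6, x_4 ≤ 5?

20

Without the upper bounds there are C(23,3) = 1771 ways to split 20 among 4 variables.
Subtract solutions that violate a single cap (substitute x_i' = x_i − (cap_i+1)): x_1 ≥ 7 gives C(16,3) = 560; x_2 ≥ 7 gives C(16,3) = 560; x_3 ≥ 7 gives C(16,3) = 560; x_4 ≥ 6 gives C(17,3) = 680. Together 2360.
Add back pairs where two caps are both exceeded: 84 + 84 + 120 + 84 + 120 + 120 = 612.
Subtract triples: 0 + 1 + 1 + 1 = 3.
By inclusion–exclusion the count is 1771 − 2360 + 612 − 3 = 20.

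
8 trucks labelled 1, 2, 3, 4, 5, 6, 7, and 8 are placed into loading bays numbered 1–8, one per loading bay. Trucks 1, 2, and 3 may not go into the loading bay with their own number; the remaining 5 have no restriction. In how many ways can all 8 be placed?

27240

Let Aᵢ (for i ∈ {1, 2, 3}) be the placements that put truck i in its forbidden loading bay. Any j of these fix j positions, leaving (8−j)! ways to fill the rest, and there are C(3,j) ways to pick which j.
By inclusion–exclusion, the number of valid placements is Σ_{j=0}^{3} (−1)^j C(3,j)·(8−j)!.
Computing: 40320 − 15120 + 2160 − 120 = 27240.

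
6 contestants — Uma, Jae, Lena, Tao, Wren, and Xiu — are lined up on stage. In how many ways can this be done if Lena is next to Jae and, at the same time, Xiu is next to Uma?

Treat {Lena,Jae} as one block (2 orders) and {Xiu,Uma} as another (2 orders).
That leaves 4 units to arrange: 2 × 2 × 4! = 4 × 24 = 96.

96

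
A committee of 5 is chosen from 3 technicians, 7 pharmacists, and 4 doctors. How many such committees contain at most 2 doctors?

1812

Split by how many doctors are chosen (0 through 2).
Sum: C(4,0)·C(10,5) + C(4,1)·C(10,4) + C(4,2)·C(10,3) = 252 + 840 + 720 = 1812.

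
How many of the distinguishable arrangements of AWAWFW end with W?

Fix W in the last position and arrange the remaining 5 letters.
Those 5 letters have A appearing twice and W appearing twice, giving (5)!/(2!·2!) = 30.

30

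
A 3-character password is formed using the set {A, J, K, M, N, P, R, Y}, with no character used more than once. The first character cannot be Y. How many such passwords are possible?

The first character has 8−1 = 7 choices (anything except Y).
The remaining 2 characters are filled from the other 7 symbols without repetition: 7 × 6 = 42.
Total: 7 × 42 = 294.

294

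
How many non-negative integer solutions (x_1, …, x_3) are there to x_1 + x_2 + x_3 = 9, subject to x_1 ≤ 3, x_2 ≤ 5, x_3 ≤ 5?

Without the upper bounds there are C(11,2) = 55 ways to split 9 among 3 variables.
Subtract solutions that violate a single cap (substitute x_i' = x_i − (cap_i+1)): x_1 ≥ 4 gives C(7,2) = 21; x_2 ≥ 6 gives C(5,2) = 10; x_3 ≥ 6 gives C(5,2) = 10. Together 41.
No two caps can be exceeded simultaneously, so the pair terms are all 0.
By inclusion–exclusion the count is 55 − 41 + 0 = 14.

14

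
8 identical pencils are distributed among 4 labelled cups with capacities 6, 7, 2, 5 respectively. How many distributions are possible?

Ignoring the caps, the number of non-negative solutions to x_1+…+x_4 = 8 is C(11,3) = 165.
Subtract solutions that violate a single cap (substitute x_i' = x_i − (cap_i+1)): x_1 ≥ 7 gives C(4,3) = 4; x_2 ≥ 8 gives C(3,3) = 1; x_3 ≥ 3 gives C(8,3) = 56; x_4 ≥ 6 gives C(5,3) = 10. Together 71.
No two caps can be exceeded simultaneously, so the pair terms are all 0.
By inclusion–exclusion the count is 165 − 71 + 0 = 94.

94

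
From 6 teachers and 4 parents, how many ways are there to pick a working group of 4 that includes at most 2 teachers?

115

Split by how many teachers are chosen (0 through 2).
Sum: C(6,0)·C(4,4) + C(6,1)·C(4,3) + C(6,2)·C(4,2) = 1 + 24 + 90 = 115.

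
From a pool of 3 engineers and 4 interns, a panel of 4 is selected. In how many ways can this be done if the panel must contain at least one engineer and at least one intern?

34

Unrestricted: C(7,4) = 35 ways to pick any 4 of the 7.
Subtract selections that omit an entire group: no engineers → C(4,4) = 1; no interns → C(3,4) = 0.
Both groups omitted at once is impossible, so 35 − 1 = 34.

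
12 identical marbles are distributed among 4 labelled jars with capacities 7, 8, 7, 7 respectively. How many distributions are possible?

Ignoring the caps, the number of non-negative solutions to x_1+…+x_4 = 12 is C(15,3) = 455.
Subtract solutions that violate a single cap (substitute x_i' = x_i − (cap_i+1)): x_1 ≥ 8 gives C(7,3) = 35; x_2 ≥ 9 gives C(6,3) = 20; x_3 ≥ 8 gives C(7,3) = 35; x_4 ≥ 8 gives C(7,3) = 35. Together 125.
No two caps can be exceeded simultaneously, so the pair terms are all 0.
By inclusion–exclusion the count is 455 − 125 + 0 = 330.

330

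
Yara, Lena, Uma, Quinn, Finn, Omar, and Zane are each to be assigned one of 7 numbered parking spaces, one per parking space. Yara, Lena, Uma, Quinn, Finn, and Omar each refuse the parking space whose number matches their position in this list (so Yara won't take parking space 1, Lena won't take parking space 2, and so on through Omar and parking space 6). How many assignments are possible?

2119

Let Aᵢ (for 1 ≤ i ≤ 6) be the placements that put person i in their forbidden parking space. Any j of these fix j positions, leaving (7−j)! ways to fill the rest, and there are C(6,j) ways to pick which j.
By inclusion–exclusion, the number of valid placements is Σ_{j=0}^{6} (−1)^j C(6,j)·(7−j)!.
Computing: 5040 − 4320 + 1800 − 480 + 90 − 12 + 1 = 2119.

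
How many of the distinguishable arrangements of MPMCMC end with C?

With the last slot taken by C, it remains to arrange the other 5 letters (MPMMC).
Those 5 letters have M appearing 3 times, giving (5)!/(3!) = 20.

20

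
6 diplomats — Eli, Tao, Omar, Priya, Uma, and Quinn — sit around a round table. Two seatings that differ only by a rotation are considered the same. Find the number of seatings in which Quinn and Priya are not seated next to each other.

Without the restriction there are (5)! = 120 seatings.
Seatings with Quinn beside Priya: treat them as a block with 2 internal orders, giving 2 × (4)! = 48.
Subtracting, 120 − 48 = 72.

72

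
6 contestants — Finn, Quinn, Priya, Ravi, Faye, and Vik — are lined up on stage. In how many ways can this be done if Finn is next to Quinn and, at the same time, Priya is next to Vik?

96

Treat {Finn,Quinn} as one block (2 orders) and {Priya,Vik} as another (2 orders).
That leaves 4 units to arrange: 2 × 2 × 4! = 4 × 24 = 96.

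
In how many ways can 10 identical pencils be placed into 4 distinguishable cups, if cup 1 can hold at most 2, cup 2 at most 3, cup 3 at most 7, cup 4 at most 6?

73

Without the upper bounds there are C(13,3) = 286 ways to split 10 among 4 cups.
Subtract solutions that violate a single cap (substitute x_i' = x_i − (cap_i+1)): x_1 ≥ 3 gives C(10,3) = 120; x_2 ≥ 4 gives C(9,3) = 84; x_3 ≥ 8 gives C(5,3) = 10; x_4 ≥ 7 gives C(6,3) = 20. Together 234.
Add back pairs where two caps are both exceeded: 20 + 0 + 1 + 0 + 0 + 0 = 21.
By inclusion–exclusion the count is 286 − 234 + 21 = 73.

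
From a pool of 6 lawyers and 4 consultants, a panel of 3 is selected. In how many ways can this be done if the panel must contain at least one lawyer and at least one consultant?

Unrestricted: C(10,3) = 120 ways to pick any 3 of the 10.
Selections missing a whole group: no lawyers → C(4,3) = 4; no consultants → C(6,3) = 20.
Both groups omitted at once is impossible, so 120 − 24 = 96.

96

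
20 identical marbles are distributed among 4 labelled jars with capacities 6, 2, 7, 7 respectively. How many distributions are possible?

10

Ignoring the caps, the number of non-negative solutions to x_1+…+x_4 = 20 is C(23,3) = 1771.
Subtract solutions that violate a single cap (substitute x_i' = x_i − (cap_i+1)): x_1 ≥ 7 gives C(16,3) = 560; x_2 ≥ 3 gives C(20,3) = 1140; x_3 ≥ 8 gives C(15,3) = 455; x_4 ≥ 8 gives C(15,3) = 455. Together 2610.
Add back pairs where two caps are both exceeded: 286 + 56 + 56 + 220 + 220 + 35 = 873.
Subtract triples: 10 + 10 + 0 + 4 = 24.
By inclusion–exclusion the count is 1771 − 2610 + 873 − 24 = 10.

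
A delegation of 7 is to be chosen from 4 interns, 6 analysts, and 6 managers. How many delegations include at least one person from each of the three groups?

10408

Unrestricted: C(16,7) = 11440 ways to pick any 7 of the 16.
Subtract selections that omit an entire group: no interns → C(12,7) = 792; no analysts → C(10,7) = 120; no managers → C(10,7) = 120.
Add back selections omitting two groups (i.e. drawn from a single group): C(4,7) + C(6,7) + C(6,7) = 0.
By inclusion–exclusion: 11440 − 1032 + 0 = 10408.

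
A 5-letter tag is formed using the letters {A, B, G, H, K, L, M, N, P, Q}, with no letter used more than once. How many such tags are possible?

Choose and order 5 of the 10 symbols: the first letter has 10 options, the next 9, and so on down to 6.
10 × 9 × 8 × 7 × 6 = 30240.

30240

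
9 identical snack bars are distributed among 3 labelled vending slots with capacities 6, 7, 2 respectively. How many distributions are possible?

18

Ignoring the caps, the number of non-negative solutions to x_1+…+x_3 = 9 is C(11,2) = 55.
Subtract solutions that violate a single cap (substitute x_i' = x_i − (cap_i+1)): x_1 ≥ 7 gives C(4,2) = 6; x_2 ≥ 8 gives C(3,2) = 3; x_3 ≥ 3 gives C(8,2) = 28. Together 37.
No two caps can be exceeded simultaneously, so the pair terms are all 0.
By inclusion–exclusion the count is 55 − 37 + 0 = 18.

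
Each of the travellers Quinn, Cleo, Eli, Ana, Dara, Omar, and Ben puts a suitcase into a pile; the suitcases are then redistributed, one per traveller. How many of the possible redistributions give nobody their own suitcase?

Let Aᵢ be the assignments in which traveller i gets their own suitcase. We want the size of the complement of A₁∪…∪A_7.
By inclusion–exclusion this is Σ_{j=0}^{7} (−1)^j C(7,j)·(7−j)!.
Computing: 5040 − 5040 + 2520 − 840 + 210 − 42 + 7 − 1 = 1854.

1854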